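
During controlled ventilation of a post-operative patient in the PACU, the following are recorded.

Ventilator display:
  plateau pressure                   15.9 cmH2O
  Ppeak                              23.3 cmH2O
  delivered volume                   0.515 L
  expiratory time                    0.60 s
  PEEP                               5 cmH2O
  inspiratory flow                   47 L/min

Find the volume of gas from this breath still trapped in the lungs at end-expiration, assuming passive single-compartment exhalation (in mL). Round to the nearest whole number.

Flow: 47 L/min ÷ 60 = 0.7833 L/s.
R = (PIP − Pplat)/V̇ = (23.3 − 15.9) / 0.7833 = 7.4/0.7833 = 9.447 cmH2O·s/L.
C = Vt/(Pplat − PEEP) = 515.0 / (15.9 − 5) = 515.0/10.9 = 47.248 mL/cmH2O.
τ = R × C = 9.447 × 0.04725 L/cmH2O = 0.4464 s.
Fraction remaining = e^(−Te/τ) = e^(−0.60/0.4464) = 0.2608.
Trapped volume = 515.0 × 0.2608 = 134.31 mL.

134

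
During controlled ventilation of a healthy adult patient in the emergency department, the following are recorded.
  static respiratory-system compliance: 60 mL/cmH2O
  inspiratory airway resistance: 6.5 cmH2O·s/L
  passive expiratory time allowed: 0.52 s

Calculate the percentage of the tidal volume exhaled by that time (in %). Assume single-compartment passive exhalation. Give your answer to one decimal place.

τ = R × C = 6.5 × 60 mL/cmH2O = 6.5 × 0.060 L/cmH2O = 0.39 s.
Passive exhalation: V(t)/V₀ = e^(−t/τ) = e^(−0.52/0.39) = 0.2636.
Fraction exhaled = 1 − 0.2636 = 0.7364 → 73.64%.

73.6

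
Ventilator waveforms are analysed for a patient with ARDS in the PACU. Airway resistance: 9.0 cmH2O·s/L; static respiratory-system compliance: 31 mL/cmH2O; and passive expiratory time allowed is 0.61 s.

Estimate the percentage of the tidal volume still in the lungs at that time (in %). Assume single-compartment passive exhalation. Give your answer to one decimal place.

τ = R × C = 9.0 × 31 mL/cmH2O = 9.0 × 0.031 L/cmH2O = 0.279 s.
Passive exhalation: V(t)/V₀ = e^(−t/τ) = e^(−0.61/0.279) = 0.1123.
Fraction remaining = 0.1123 → 11.23%.

11.2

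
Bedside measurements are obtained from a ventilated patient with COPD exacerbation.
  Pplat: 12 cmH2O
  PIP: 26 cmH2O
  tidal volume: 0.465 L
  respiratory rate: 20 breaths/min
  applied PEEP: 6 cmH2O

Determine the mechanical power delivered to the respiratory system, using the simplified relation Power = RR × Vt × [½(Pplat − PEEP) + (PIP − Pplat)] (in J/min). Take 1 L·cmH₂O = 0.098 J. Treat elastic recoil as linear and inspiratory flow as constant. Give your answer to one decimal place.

Per-breath work = Vt × [½(Pplat−PEEP) + (PIP−Pplat)] = 0.465 × [0.5×6.0 + 14.0] = 0.465 × 17.0 = 7.905 L·cmH2O.
Power = 20 × 7.905 = 158.1 L·cmH2O/min.
× 0.098 J/(L·cmH2O) → 15.494 J/min.

15.5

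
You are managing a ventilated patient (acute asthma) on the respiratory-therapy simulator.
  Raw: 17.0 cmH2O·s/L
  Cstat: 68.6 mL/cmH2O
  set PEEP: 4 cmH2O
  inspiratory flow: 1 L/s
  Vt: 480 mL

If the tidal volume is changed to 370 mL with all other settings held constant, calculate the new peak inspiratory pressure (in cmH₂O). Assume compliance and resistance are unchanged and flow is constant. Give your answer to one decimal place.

26.4

PIP = Vt/C + R·V̇ + PEEP (constant-flow equation of motion).
Only the elastic term changes: ΔPIP = ΔVt / C = (370 − 480) / 68.6 = -1.603 cmH2O.
Original PIP = 480/68.6 + 17.0×1 + 4 = 27.997 cmH2O; new PIP = 27.997 + (-1.603) = 26.394 cmH2O.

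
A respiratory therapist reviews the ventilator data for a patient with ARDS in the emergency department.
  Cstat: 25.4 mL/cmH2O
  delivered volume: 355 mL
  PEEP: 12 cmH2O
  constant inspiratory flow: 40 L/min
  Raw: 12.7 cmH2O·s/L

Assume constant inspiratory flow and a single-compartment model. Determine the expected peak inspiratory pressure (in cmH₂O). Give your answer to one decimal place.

Flow: 40 L/min ÷ 60 = 0.6667 L/s.
Equation of motion (constant flow): PIP = Vt/C + R·V̇ + PEEP.
PIP = 355/25.4 + 12.7×0.6667 + 12 = 13.976 + 8.467 + 12 = 34.443 cmH2O.

34.4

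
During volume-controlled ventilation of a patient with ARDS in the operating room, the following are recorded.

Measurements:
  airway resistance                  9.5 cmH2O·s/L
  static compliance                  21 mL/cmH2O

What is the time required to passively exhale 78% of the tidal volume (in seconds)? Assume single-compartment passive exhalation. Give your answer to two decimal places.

0.30

τ = R × C = 9.5 × 21 mL/cmH2O = 9.5 × 0.021 L/cmH2O = 0.1995 s.
Exhaled fraction f = 1 − e^(−t/τ) → t = −τ·ln(1 − f) = −0.1995·ln(0.22) = 0.3021 s.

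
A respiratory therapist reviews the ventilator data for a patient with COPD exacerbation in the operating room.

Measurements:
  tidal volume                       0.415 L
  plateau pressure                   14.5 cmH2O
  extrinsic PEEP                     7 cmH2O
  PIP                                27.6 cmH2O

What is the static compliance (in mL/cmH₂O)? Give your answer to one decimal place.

Cstat = Vt / (Pplat − PEEP) = 415 / (14.5 − 7) = 415 / 7.5 = 55.333 mL/cmH2O.

55.3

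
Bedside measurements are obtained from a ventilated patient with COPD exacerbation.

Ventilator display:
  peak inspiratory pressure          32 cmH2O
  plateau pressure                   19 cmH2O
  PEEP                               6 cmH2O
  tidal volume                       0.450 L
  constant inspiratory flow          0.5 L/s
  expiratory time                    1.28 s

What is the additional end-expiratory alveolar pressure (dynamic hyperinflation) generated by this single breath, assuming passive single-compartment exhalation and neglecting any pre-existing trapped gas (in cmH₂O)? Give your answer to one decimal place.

3.1

R = (PIP − Pplat)/V̇ = (32 − 19) / 0.5 = 13.0/0.5 = 26.0 cmH2O·s/L.
C = Vt/(Pplat − PEEP) = 450.0 / (19 − 6) = 450.0/13.0 = 34.615 mL/cmH2O.
τ = R × C = 26.0 × 0.03462 L/cmH2O = 0.9001 s.
Fraction remaining = e^(−Te/τ) = e^(−1.28/0.9001) = 0.2412; trapped volume = 450.0 × 0.2412 = 108.54 mL.
Additional alveolar pressure from trapping ≈ V_trapped / C = 108.54 / 34.615 = 3.136 cmH2O.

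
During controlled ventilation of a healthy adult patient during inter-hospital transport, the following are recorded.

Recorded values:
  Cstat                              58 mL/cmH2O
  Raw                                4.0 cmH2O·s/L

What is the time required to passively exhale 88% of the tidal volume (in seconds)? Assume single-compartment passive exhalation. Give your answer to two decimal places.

τ = R × C = 4.0 × 58 mL/cmH2O = 4.0 × 0.058 L/cmH2O = 0.232 s.
Exhaled fraction f = 1 − e^(−t/τ) → t = −τ·ln(1 − f) = −0.232·ln(0.12) = 0.4919 s.

0.49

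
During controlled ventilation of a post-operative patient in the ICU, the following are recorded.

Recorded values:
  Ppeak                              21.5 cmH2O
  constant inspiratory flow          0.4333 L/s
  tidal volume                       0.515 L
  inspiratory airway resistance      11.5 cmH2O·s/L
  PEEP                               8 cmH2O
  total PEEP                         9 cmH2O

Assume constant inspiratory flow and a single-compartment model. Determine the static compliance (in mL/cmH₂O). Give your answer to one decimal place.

68.5

Total PEEP = 9 cmH2O (set 8 + intrinsic 1); this is the baseline alveolar pressure.
Equation of motion (constant flow): PIP = Vt/C + R·V̇ + PEEP.
Vt/C = PIP − R·V̇ − PEEP = 21.5 − 11.5×0.4333 − 9 = 21.5 − 4.983 − 9 = 7.517 cmH2O.
C = Vt / 7.517 = 515 / 7.517 = 68.511 mL/cmH2O.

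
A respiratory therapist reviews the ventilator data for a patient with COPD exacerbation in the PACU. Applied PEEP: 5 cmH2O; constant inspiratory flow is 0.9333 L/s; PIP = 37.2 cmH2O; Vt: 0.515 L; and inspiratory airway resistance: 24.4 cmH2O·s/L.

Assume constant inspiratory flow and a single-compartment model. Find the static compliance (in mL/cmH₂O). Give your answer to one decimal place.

54.6

Equation of motion (constant flow): PIP = Vt/C + R·V̇ + PEEP.
Vt/C = PIP − R·V̇ − PEEP = 37.2 − 24.4×0.9333 − 5 = 37.2 − 22.773 − 5 = 9.427 cmH2O.
C = Vt / 9.427 = 515 / 9.427 = 54.63 mL/cmH2O.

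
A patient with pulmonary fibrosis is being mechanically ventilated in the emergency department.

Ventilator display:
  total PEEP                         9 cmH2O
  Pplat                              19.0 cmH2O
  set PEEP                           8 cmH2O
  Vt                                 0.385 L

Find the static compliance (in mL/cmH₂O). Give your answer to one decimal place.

End-expiratory occlusion gives total PEEP = 9 cmH2O (intrinsic PEEP = 9 − 8 = 1). Use total PEEP for the elastic gradient.
Cstat = Vt / (Pplat − PEEPtotal) = 385 / (19.0 − 9) = 385 / 10.0 = 38.5 mL/cmH2O.

38.5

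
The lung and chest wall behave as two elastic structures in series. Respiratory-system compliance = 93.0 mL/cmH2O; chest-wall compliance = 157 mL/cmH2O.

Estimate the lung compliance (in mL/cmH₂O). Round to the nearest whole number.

228

1/CL = 1/Crs − 1/Ccw.
1/CL = 1/93.0 − 1/157 = 0.004383.
CL = 228.15 mL/cmH2O.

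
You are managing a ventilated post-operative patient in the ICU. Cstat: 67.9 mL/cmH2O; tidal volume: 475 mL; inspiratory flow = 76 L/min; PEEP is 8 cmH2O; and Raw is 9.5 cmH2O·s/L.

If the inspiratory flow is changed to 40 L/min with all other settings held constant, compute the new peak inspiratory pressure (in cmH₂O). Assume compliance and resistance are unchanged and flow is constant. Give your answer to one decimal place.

21.3

Flow: 76 L/min ÷ 60 = 1.2667 L/s.
New flow: 40 L/min ÷ 60 = 0.6667 L/s.
PIP = Vt/C + R·V̇ + PEEP (constant-flow equation of motion).
Only the resistive term changes: ΔPIP = R × ΔV̇ = 9.5 × (0.6667 − 1.2667) = 9.5 × -0.6 = -5.7 cmH2O.
Original PIP = 475/67.9 + 9.5×1.2667 + 8 = 27.029 cmH2O; new PIP = 27.029 + (-5.7) = 21.329 cmH2O.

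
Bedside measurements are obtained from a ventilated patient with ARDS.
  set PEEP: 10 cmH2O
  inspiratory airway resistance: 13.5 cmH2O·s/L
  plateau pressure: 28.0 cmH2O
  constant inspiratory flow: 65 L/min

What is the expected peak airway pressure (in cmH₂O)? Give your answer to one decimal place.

Flow: 65 L/min ÷ 60 = 1.0833 L/s.
PIP = Pplat + Raw × flow = 28.0 + 13.5 × 1.0833 = 28.0 + 14.625 = 42.625 cmH2O.

42.6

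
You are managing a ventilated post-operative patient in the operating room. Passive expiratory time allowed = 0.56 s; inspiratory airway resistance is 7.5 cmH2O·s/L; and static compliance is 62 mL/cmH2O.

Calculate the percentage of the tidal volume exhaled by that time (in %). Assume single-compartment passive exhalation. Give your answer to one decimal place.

70.0

τ = R × C = 7.5 × 62 mL/cmH2O = 7.5 × 0.062 L/cmH2O = 0.465 s.
Passive exhalation: V(t)/V₀ = e^(−t/τ) = e^(−0.56/0.465) = 0.2999.
Fraction exhaled = 1 − 0.2999 = 0.7001 → 70.01%.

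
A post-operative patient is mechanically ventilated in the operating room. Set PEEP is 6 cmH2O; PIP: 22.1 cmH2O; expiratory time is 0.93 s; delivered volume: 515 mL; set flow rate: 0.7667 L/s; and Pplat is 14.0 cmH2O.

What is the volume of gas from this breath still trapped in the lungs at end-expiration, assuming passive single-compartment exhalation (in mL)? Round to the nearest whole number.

131

R = (PIP − Pplat)/V̇ = (22.1 − 14.0) / 0.7667 = 8.1/0.7667 = 10.565 cmH2O·s/L.
C = Vt/(Pplat − PEEP) = 515.0 / (14.0 − 6) = 515.0/8.0 = 64.375 mL/cmH2O.
τ = R × C = 10.565 × 0.06438 L/cmH2O = 0.6802 s.
Fraction remaining = e^(−Te/τ) = e^(−0.93/0.6802) = 0.2548.
Trapped volume = 515.0 × 0.2548 = 131.22 mL.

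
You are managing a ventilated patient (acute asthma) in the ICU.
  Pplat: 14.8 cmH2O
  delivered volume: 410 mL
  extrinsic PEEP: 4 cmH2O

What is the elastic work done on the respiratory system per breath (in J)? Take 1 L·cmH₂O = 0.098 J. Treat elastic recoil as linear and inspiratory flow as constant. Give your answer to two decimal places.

0.22

Elastic work ≈ ½ × (Pplat − PEEP) × Vt = 0.5 × (14.8 − 4) × 0.410 L = 0.5 × 10.8 × 0.410 = 2.214 L·cmH2O.
× 0.098 J/(L·cmH2O) → 0.217 J.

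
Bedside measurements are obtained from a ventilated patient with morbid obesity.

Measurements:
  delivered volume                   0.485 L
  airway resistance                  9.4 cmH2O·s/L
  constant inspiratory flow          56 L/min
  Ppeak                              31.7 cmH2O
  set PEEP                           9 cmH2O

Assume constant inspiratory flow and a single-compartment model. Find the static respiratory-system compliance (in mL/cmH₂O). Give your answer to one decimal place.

34.8

Flow: 56 L/min ÷ 60 = 0.9333 L/s.
Equation of motion (constant flow): PIP = Vt/C + R·V̇ + PEEP.
Vt/C = PIP − R·V̇ − PEEP = 31.7 − 9.4×0.9333 − 9 = 31.7 − 8.773 − 9 = 13.927 cmH2O.
C = Vt / 13.927 = 485 / 13.927 = 34.824 mL/cmH2O.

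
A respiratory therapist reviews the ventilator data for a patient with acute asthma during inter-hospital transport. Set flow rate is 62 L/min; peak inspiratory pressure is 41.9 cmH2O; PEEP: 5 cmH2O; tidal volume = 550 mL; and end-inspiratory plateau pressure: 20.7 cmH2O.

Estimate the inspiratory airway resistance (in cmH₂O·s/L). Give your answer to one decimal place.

Flow: 62 L/min ÷ 60 = 1.0333 L/s.
Raw = (PIP − Pplat) / flow = (41.9 − 20.7) / 1.0333 = 21.2 / 1.0333 = 20.517 cmH2O·s/L.

20.5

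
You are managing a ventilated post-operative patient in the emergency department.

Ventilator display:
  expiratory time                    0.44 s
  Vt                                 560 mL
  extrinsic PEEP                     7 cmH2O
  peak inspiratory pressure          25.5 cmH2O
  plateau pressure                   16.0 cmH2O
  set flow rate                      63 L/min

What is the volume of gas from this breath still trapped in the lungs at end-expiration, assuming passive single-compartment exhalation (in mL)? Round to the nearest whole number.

Flow: 63 L/min ÷ 60 = 1.05 L/s.
R = (PIP − Pplat)/V̇ = (25.5 − 16.0) / 1.05 = 9.5/1.05 = 9.048 cmH2O·s/L.
C = Vt/(Pplat − PEEP) = 560.0 / (16.0 − 7) = 560.0/9.0 = 62.222 mL/cmH2O.
τ = R × C = 9.048 × 0.06222 L/cmH2O = 0.563 s.
Fraction remaining = e^(−Te/τ) = e^(−0.44/0.563) = 0.4577.
Trapped volume = 560.0 × 0.4577 = 256.31 mL.

256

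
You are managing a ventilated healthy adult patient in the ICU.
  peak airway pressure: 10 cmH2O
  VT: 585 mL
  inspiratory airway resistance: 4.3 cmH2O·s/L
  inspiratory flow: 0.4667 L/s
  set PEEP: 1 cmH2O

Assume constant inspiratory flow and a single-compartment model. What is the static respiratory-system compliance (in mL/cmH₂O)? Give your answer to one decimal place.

83.7

Equation of motion (constant flow): PIP = Vt/C + R·V̇ + PEEP.
Vt/C = PIP − R·V̇ − PEEP = 10 − 4.3×0.4667 − 1 = 10 − 2.007 − 1 = 6.993 cmH2O.
C = Vt / 6.993 = 585 / 6.993 = 83.655 mL/cmH2O.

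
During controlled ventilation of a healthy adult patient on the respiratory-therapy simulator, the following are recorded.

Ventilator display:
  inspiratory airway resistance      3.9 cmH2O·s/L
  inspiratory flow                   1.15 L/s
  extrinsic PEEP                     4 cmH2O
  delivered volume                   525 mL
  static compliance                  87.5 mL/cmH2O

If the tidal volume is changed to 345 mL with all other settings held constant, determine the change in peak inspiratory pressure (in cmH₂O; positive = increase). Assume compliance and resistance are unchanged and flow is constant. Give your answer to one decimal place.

-2.1

PIP = Vt/C + R·V̇ + PEEP (constant-flow equation of motion).
Only the elastic term changes: ΔPIP = ΔVt / C = (345 − 525) / 87.5 = -2.057 cmH2O.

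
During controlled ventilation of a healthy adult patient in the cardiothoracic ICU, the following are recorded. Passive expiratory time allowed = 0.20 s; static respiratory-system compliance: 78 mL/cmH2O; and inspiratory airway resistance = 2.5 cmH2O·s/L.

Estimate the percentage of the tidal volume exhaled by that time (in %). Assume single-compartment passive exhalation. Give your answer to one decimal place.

64.1

τ = R × C = 2.5 × 78 mL/cmH2O = 2.5 × 0.078 L/cmH2O = 0.195 s.
Passive exhalation: V(t)/V₀ = e^(−t/τ) = e^(−0.20/0.195) = 0.3586.
Fraction exhaled = 1 − 0.3586 = 0.6414 → 64.14%.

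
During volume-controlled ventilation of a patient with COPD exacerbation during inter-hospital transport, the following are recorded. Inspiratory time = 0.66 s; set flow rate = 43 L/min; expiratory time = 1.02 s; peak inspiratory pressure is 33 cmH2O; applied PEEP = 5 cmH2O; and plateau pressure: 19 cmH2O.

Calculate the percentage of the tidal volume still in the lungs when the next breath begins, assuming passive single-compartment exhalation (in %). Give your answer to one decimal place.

Flow: 43 L/min ÷ 60 = 0.7167 L/s.
Vt = flow × Ti = 0.7167 L/s × 0.66 s × 1000 mL/L = 473.02 mL.
R = (PIP − Pplat)/V̇ = (33 − 19) / 0.7167 = 14.0/0.7167 = 19.534 cmH2O·s/L.
C = Vt/(Pplat − PEEP) = 473.02 / (19 − 5) = 473.02/14.0 = 33.787 mL/cmH2O.
τ = R × C = 19.534 × 0.03379 L/cmH2O = 0.6601 s.
Fraction remaining at end-expiration = e^(−Te/τ) = e^(−1.02/0.6601) = 0.2133 → 21.33%.

21.3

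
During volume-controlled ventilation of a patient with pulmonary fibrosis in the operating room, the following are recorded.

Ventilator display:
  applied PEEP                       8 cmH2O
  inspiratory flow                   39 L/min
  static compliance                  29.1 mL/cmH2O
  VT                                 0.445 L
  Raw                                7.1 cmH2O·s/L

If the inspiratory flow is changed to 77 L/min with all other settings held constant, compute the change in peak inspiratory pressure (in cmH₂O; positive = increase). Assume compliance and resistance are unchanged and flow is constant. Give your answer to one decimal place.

4.5

Flow: 39 L/min ÷ 60 = 0.65 L/s.
New flow: 77 L/min ÷ 60 = 1.2833 L/s.
PIP = Vt/C + R·V̇ + PEEP (constant-flow equation of motion).
Only the resistive term changes: ΔPIP = R × ΔV̇ = 7.1 × (1.2833 − 0.65) = 7.1 × 0.6333 = 4.496 cmH2O.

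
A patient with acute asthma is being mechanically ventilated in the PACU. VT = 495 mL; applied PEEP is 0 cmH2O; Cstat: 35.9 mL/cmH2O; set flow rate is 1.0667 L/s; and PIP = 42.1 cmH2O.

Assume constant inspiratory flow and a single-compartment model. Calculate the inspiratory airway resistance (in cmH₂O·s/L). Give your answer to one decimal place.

26.5

Equation of motion (constant flow): PIP = Vt/C + R·V̇ + PEEP.
R·V̇ = PIP − Vt/C − PEEP = 42.1 − 495/35.9 − 0 = 42.1 − 13.788 − 0 = 28.312 cmH2O.
R = 28.312 / 1.0667 = 26.542 cmH2O·s/L.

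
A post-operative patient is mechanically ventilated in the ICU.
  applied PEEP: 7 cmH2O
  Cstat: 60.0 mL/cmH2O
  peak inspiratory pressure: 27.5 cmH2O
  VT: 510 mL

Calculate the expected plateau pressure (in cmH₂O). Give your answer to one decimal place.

15.5

Pplat = PEEP + Vt / Cstat = 7 + 510 / 60.0 = 7 + 8.5 = 15.5 cmH2O.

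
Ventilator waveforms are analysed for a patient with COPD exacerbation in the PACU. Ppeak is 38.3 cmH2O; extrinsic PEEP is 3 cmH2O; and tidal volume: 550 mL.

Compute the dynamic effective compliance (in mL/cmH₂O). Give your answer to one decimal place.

15.6

Dynamic compliance = Vt / (PIP − PEEP) = 550 / (38.3 − 3) = 550 / 35.3 = 15.581 mL/cmH2O.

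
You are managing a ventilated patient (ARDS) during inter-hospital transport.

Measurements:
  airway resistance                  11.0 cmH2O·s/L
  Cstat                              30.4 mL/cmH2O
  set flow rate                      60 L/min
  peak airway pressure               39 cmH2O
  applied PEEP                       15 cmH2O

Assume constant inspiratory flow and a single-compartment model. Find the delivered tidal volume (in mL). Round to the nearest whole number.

Flow: 60 L/min ÷ 60 = 1 L/s.
Equation of motion (constant flow): PIP = Vt/C + R·V̇ + PEEP.
Vt/C = PIP − R·V̇ − PEEP = 39 − 11.0 − 15 = 13.0 cmH2O.
Vt = C × 13.0 = 30.4 × 13.0 = 395.2 mL.

395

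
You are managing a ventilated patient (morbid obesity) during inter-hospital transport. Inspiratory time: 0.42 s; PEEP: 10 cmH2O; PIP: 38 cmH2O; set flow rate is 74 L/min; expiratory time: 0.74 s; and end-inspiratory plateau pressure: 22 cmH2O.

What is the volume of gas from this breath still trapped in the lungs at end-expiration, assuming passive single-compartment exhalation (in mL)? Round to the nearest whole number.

Flow: 74 L/min ÷ 60 = 1.2333 L/s.
Vt = flow × Ti = 1.2333 L/s × 0.42 s × 1000 mL/L = 517.99 mL.
R = (PIP − Pplat)/V̇ = (38 − 22) / 1.2333 = 16.0/1.2333 = 12.973 cmH2O·s/L.
C = Vt/(Pplat − PEEP) = 517.99 / (22 − 10) = 517.99/12.0 = 43.166 mL/cmH2O.
τ = R × C = 12.973 × 0.04317 L/cmH2O = 0.56 s.
Fraction remaining = e^(−Te/τ) = e^(−0.74/0.56) = 0.2668.
Trapped volume = 517.99 × 0.2668 = 138.2 mL.

138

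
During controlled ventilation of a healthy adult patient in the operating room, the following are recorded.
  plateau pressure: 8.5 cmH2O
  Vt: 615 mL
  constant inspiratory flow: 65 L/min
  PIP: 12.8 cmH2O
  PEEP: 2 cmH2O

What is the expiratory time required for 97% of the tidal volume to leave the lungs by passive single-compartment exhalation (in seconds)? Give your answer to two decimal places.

Flow: 65 L/min ÷ 60 = 1.0833 L/s.
R = (PIP − Pplat)/V̇ = (12.8 − 8.5) / 1.0833 = 4.3/1.0833 = 3.969 cmH2O·s/L.
C = Vt/(Pplat − PEEP) = 615.0 / (8.5 − 2) = 615.0/6.5 = 94.615 mL/cmH2O.
τ = R × C = 3.969 × 0.09462 L/cmH2O = 0.3755 s.
t = −τ·ln(1 − 0.97) = −0.3755·ln(0.03) = 1.317 s.

1.32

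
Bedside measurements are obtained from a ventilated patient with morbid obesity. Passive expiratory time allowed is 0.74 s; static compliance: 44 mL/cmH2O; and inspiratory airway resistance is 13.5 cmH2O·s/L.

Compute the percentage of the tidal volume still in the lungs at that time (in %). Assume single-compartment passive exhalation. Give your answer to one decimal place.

τ = R × C = 13.5 × 44 mL/cmH2O = 13.5 × 0.044 L/cmH2O = 0.594 s.
Passive exhalation: V(t)/V₀ = e^(−t/τ) = e^(−0.74/0.594) = 0.2877.
Fraction remaining = 0.2877 → 28.77%.

28.8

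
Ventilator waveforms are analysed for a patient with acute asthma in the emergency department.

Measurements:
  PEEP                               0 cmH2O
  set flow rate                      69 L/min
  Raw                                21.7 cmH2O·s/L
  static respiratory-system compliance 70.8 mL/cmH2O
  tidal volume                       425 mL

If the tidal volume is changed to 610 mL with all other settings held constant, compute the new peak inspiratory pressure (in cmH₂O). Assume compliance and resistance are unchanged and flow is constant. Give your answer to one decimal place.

33.6

Flow: 69 L/min ÷ 60 = 1.15 L/s.
PIP = Vt/C + R·V̇ + PEEP (constant-flow equation of motion).
Only the elastic term changes: ΔPIP = ΔVt / C = (610 − 425) / 70.8 = 2.613 cmH2O.
Original PIP = 425/70.8 + 21.7×1.15 + 0 = 30.958 cmH2O; new PIP = 30.958 + (2.613) = 33.571 cmH2O.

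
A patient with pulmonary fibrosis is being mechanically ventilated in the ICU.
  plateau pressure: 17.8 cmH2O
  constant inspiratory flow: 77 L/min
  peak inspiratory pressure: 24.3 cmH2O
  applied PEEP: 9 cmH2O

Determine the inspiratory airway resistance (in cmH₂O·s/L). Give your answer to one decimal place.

Flow: 77 L/min ÷ 60 = 1.2833 L/s.
Raw = (PIP − Pplat) / flow = (24.3 − 17.8) / 1.2833 = 6.5 / 1.2833 = 5.065 cmH2O·s/L.

5.1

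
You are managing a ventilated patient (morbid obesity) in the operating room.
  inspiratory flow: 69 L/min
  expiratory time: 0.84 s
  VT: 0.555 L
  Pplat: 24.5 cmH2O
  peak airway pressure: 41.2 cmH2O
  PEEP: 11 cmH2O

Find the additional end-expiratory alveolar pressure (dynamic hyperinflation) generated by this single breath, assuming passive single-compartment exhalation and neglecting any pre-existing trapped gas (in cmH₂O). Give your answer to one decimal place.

Flow: 69 L/min ÷ 60 = 1.15 L/s.
R = (PIP − Pplat)/V̇ = (41.2 − 24.5) / 1.15 = 16.7/1.15 = 14.522 cmH2O·s/L.
C = Vt/(Pplat − PEEP) = 555.0 / (24.5 − 11) = 555.0/13.5 = 41.111 mL/cmH2O.
τ = R × C = 14.522 × 0.04111 L/cmH2O = 0.597 s.
Fraction remaining = e^(−Te/τ) = e^(−0.84/0.597) = 0.2449; trapped volume = 555.0 × 0.2449 = 135.92 mL.
Additional alveolar pressure from trapping ≈ V_trapped / C = 135.92 / 41.111 = 3.306 cmH2O.

3.3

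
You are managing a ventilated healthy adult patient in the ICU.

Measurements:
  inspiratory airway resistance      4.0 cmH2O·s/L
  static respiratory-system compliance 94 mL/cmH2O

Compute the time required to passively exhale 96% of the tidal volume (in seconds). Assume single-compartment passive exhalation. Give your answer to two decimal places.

1.21

τ = R × C = 4.0 × 94 mL/cmH2O = 4.0 × 0.094 L/cmH2O = 0.376 s.
Exhaled fraction f = 1 − e^(−t/τ) → t = −τ·ln(1 − f) = −0.376·ln(0.04) = 1.21 s.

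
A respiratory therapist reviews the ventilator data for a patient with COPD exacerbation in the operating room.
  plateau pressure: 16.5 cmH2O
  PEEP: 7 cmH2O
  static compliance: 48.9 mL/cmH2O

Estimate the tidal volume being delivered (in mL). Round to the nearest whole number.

Vt = Cstat × (Pplat − PEEP) = 48.9 × (16.5 − 7) = 48.9 × 9.5 = 464.55 mL.

465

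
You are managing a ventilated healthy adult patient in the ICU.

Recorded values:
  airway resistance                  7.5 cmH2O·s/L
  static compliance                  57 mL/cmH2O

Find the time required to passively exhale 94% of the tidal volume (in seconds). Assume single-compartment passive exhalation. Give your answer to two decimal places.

τ = R × C = 7.5 × 57 mL/cmH2O = 7.5 × 0.057 L/cmH2O = 0.4275 s.
Exhaled fraction f = 1 − e^(−t/τ) → t = −τ·ln(1 − f) = −0.4275·ln(0.06) = 1.203 s.

1.20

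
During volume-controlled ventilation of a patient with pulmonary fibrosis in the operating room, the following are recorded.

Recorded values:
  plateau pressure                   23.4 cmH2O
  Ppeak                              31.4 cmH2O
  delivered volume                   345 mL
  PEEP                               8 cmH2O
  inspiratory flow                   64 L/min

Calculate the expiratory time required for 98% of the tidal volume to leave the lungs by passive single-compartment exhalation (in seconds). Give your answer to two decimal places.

0.66

Flow: 64 L/min ÷ 60 = 1.0667 L/s.
R = (PIP − Pplat)/V̇ = (31.4 − 23.4) / 1.0667 = 8.0/1.0667 = 7.5 cmH2O·s/L.
C = Vt/(Pplat − PEEP) = 345.0 / (23.4 − 8) = 345.0/15.4 = 22.403 mL/cmH2O.
τ = R × C = 7.5 × 0.0224 L/cmH2O = 0.168 s.
t = −τ·ln(1 − 0.98) = −0.168·ln(0.02) = 0.6572 s.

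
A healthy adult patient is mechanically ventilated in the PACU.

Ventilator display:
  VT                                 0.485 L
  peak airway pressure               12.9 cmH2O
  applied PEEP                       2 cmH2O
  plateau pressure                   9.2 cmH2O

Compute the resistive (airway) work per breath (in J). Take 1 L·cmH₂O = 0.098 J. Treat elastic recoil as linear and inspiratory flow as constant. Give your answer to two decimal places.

0.18

With constant inspiratory flow the resistive pressure is constant at PIP − Pplat = 12.9 − 9.2 = 3.7 cmH2O, so resistive work = 3.7 × 0.485 = 1.795 L·cmH2O.
× 0.098 J/(L·cmH2O) → 0.1759 J.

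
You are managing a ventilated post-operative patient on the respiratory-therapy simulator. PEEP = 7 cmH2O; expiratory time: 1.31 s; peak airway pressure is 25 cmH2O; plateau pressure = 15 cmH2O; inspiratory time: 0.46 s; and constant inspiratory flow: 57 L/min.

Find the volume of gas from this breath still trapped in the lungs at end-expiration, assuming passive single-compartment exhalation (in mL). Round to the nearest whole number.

Flow: 57 L/min ÷ 60 = 0.95 L/s.
Vt = flow × Ti = 0.95 L/s × 0.46 s × 1000 mL/L = 437.0 mL.
R = (PIP − Pplat)/V̇ = (25 − 15) / 0.95 = 10.0/0.95 = 10.526 cmH2O·s/L.
C = Vt/(Pplat − PEEP) = 437.0 / (15 − 7) = 437.0/8.0 = 54.625 mL/cmH2O.
τ = R × C = 10.526 × 0.05463 L/cmH2O = 0.575 s.
Fraction remaining = e^(−Te/τ) = e^(−1.31/0.575) = 0.1025.
Trapped volume = 437.0 × 0.1025 = 44.793 mL.

45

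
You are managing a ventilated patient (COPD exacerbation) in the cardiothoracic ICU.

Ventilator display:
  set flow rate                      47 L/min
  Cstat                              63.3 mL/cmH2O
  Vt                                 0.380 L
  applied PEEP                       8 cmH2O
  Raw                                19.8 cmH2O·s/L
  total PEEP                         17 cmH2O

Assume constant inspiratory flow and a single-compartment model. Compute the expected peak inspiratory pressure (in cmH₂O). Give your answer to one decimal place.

38.5

Flow: 47 L/min ÷ 60 = 0.7833 L/s.
Total PEEP = 17 cmH2O (set 8 + intrinsic 9); this is the baseline alveolar pressure.
Equation of motion (constant flow): PIP = Vt/C + R·V̇ + PEEP.
PIP = 380/63.3 + 19.8×0.7833 + 17 = 6.003 + 15.509 + 17 = 38.512 cmH2O.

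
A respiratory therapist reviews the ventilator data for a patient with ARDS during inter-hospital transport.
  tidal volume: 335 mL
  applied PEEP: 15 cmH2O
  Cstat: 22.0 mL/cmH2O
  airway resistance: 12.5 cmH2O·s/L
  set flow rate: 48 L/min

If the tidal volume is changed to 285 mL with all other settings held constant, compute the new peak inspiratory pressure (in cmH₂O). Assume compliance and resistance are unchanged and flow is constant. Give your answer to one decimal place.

Flow: 48 L/min ÷ 60 = 0.8 L/s.
PIP = Vt/C + R·V̇ + PEEP (constant-flow equation of motion).
Only the elastic term changes: ΔPIP = ΔVt / C = (285 − 335) / 22.0 = -2.273 cmH2O.
Original PIP = 335/22.0 + 12.5×0.8 + 15 = 40.227 cmH2O; new PIP = 40.227 + (-2.273) = 37.954 cmH2O.

38.0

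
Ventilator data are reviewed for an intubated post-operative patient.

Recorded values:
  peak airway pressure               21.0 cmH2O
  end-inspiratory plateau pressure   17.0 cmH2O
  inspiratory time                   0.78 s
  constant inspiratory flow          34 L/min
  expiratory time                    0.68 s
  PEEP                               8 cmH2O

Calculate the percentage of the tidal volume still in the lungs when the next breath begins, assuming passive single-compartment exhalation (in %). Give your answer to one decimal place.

Flow: 34 L/min ÷ 60 = 0.5667 L/s.
Vt = flow × Ti = 0.5667 L/s × 0.78 s × 1000 mL/L = 442.03 mL.
R = (PIP − Pplat)/V̇ = (21.0 − 17.0) / 0.5667 = 4.0/0.5667 = 7.058 cmH2O·s/L.
C = Vt/(Pplat − PEEP) = 442.03 / (17.0 − 8) = 442.03/9.0 = 49.114 mL/cmH2O.
τ = R × C = 7.058 × 0.04911 L/cmH2O = 0.3466 s.
Fraction remaining at end-expiration = e^(−Te/τ) = e^(−0.68/0.3466) = 0.1406 → 14.06%.

14.1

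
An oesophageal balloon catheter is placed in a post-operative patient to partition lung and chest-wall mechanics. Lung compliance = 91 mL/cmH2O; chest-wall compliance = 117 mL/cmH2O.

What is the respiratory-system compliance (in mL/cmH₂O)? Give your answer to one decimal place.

51.2

Lung and chest wall are elastances in series: 1/Crs = 1/CL + 1/Ccw.
1/Crs = 1/91 + 1/117 = 0.01954.
Crs = 51.177 mL/cmH2O.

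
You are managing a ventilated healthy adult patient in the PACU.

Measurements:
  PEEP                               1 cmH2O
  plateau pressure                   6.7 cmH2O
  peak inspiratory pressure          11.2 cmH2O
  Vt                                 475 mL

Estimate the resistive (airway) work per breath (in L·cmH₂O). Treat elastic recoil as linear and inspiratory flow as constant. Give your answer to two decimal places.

With constant inspiratory flow the resistive pressure is constant at PIP − Pplat = 11.2 − 6.7 = 4.5 cmH2O, so resistive work = 4.5 × 0.475 = 2.138 L·cmH2O.

2.14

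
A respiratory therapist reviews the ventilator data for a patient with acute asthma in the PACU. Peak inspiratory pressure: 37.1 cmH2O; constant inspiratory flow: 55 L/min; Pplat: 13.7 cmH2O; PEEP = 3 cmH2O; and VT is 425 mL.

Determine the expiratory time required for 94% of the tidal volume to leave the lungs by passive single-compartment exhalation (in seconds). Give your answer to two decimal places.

2.85

Flow: 55 L/min ÷ 60 = 0.9167 L/s.
R = (PIP − Pplat)/V̇ = (37.1 − 13.7) / 0.9167 = 23.4/0.9167 = 25.526 cmH2O·s/L.
C = Vt/(Pplat − PEEP) = 425.0 / (13.7 − 3) = 425.0/10.7 = 39.72 mL/cmH2O.
τ = R × C = 25.526 × 0.03972 L/cmH2O = 1.014 s.
t = −τ·ln(1 − 0.94) = −1.014·ln(0.06) = 2.853 s.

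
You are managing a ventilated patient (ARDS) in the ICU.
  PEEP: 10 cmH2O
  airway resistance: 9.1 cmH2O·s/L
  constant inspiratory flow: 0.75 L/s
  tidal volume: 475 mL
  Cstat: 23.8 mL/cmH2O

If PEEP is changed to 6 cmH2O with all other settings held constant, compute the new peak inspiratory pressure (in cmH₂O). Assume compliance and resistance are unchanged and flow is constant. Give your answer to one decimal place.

32.8

PIP = Vt/C + R·V̇ + PEEP (constant-flow equation of motion).
Only the baseline term changes: ΔPIP = ΔPEEP = 6 − 10 = -4.0 cmH2O.
Original PIP = 475/23.8 + 9.1×0.75 + 10 = 36.783 cmH2O; new PIP = 36.783 + (-4.0) = 32.783 cmH2O.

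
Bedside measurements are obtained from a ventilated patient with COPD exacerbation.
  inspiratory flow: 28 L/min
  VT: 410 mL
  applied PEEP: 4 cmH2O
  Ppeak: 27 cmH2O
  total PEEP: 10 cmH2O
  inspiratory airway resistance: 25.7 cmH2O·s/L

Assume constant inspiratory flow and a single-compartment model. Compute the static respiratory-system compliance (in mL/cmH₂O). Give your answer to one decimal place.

81.9

Flow: 28 L/min ÷ 60 = 0.4667 L/s.
Total PEEP = 10 cmH2O (set 4 + intrinsic 6); this is the baseline alveolar pressure.
Equation of motion (constant flow): PIP = Vt/C + R·V̇ + PEEP.
Vt/C = PIP − R·V̇ − PEEP = 27 − 25.7×0.4667 − 10 = 27 − 11.994 − 10 = 5.006 cmH2O.
C = Vt / 5.006 = 410 / 5.006 = 81.902 mL/cmH2O.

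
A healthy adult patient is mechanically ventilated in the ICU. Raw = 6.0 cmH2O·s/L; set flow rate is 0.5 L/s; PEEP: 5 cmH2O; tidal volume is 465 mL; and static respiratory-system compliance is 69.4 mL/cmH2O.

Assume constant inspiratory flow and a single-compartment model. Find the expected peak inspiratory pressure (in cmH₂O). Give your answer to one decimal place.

14.7

Equation of motion (constant flow): PIP = Vt/C + R·V̇ + PEEP.
PIP = 465/69.4 + 6.0×0.5 + 5 = 6.7 + 3.0 + 5 = 14.7 cmH2O.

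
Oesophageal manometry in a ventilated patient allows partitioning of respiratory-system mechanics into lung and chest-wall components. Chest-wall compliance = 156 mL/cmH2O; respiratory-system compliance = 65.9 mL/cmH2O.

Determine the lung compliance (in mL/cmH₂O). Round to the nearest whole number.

114

1/CL = 1/Crs − 1/Ccw.
1/CL = 1/65.9 − 1/156 = 0.008764.
CL = 114.1 mL/cmH2O.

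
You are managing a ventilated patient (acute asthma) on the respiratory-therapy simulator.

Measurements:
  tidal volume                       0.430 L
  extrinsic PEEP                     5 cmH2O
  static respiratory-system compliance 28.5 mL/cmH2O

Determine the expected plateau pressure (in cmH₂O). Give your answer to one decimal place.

Pplat = PEEP + Vt / Cstat = 5 + 430 / 28.5 = 5 + 15.088 = 20.088 cmH2O.

20.1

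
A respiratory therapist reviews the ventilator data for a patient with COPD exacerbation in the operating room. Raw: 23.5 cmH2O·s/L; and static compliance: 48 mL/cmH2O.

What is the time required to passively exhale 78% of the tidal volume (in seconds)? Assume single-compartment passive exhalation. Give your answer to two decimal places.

1.71

τ = R × C = 23.5 × 48 mL/cmH2O = 23.5 × 0.048 L/cmH2O = 1.128 s.
Exhaled fraction f = 1 − e^(−t/τ) → t = −τ·ln(1 − f) = −1.128·ln(0.22) = 1.708 s.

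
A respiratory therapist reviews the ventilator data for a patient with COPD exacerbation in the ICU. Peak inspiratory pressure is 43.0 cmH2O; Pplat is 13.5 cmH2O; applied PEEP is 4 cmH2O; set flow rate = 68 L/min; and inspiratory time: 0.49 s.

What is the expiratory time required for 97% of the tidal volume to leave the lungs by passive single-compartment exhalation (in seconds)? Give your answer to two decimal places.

5.34

Flow: 68 L/min ÷ 60 = 1.1333 L/s.
Vt = flow × Ti = 1.1333 L/s × 0.49 s × 1000 mL/L = 555.32 mL.
R = (PIP − Pplat)/V̇ = (43.0 − 13.5) / 1.1333 = 29.5/1.1333 = 26.03 cmH2O·s/L.
C = Vt/(Pplat − PEEP) = 555.32 / (13.5 − 4) = 555.32/9.5 = 58.455 mL/cmH2O.
τ = R × C = 26.03 × 0.05846 L/cmH2O = 1.522 s.
t = −τ·ln(1 − 0.97) = −1.522·ln(0.03) = 5.337 s.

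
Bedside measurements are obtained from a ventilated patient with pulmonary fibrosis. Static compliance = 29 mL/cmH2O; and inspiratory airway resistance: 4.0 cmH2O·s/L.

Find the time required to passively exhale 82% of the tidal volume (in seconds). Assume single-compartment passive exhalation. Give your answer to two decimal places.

τ = R × C = 4.0 × 29 mL/cmH2O = 4.0 × 0.029 L/cmH2O = 0.116 s.
Exhaled fraction f = 1 − e^(−t/τ) → t = −τ·ln(1 − f) = −0.116·ln(0.18) = 0.1989 s.

0.20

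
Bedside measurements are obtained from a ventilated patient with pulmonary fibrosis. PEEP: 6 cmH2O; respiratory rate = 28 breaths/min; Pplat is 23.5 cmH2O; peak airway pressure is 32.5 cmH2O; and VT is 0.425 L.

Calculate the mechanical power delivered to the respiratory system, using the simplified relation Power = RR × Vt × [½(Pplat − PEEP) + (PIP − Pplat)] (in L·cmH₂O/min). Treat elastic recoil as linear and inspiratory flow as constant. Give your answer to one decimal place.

Per-breath work = Vt × [½(Pplat−PEEP) + (PIP−Pplat)] = 0.425 × [0.5×17.5 + 9.0] = 0.425 × 17.75 = 7.544 L·cmH2O.
Power = 28 × 7.544 = 211.23 L·cmH2O/min.

211.2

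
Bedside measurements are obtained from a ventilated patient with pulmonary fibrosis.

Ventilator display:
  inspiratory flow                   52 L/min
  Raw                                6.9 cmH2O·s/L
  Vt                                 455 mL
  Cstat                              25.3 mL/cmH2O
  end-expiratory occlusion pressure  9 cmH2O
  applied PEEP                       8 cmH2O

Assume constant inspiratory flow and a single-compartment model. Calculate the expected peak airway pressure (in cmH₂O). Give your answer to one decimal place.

Flow: 52 L/min ÷ 60 = 0.8667 L/s.
Total PEEP = 9 cmH2O (set 8 + intrinsic 1); this is the baseline alveolar pressure.
Equation of motion (constant flow): PIP = Vt/C + R·V̇ + PEEP.
PIP = 455/25.3 + 6.9×0.8667 + 9 = 17.984 + 5.98 + 9 = 32.964 cmH2O.

33.0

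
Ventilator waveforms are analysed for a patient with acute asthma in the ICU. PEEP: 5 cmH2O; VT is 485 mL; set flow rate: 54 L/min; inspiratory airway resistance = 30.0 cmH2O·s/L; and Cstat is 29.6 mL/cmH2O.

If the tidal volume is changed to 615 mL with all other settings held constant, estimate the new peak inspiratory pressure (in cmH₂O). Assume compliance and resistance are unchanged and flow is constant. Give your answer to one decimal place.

52.8

Flow: 54 L/min ÷ 60 = 0.9 L/s.
PIP = Vt/C + R·V̇ + PEEP (constant-flow equation of motion).
Only the elastic term changes: ΔPIP = ΔVt / C = (615 − 485) / 29.6 = 4.392 cmH2O.
Original PIP = 485/29.6 + 30.0×0.9 + 5 = 48.385 cmH2O; new PIP = 48.385 + (4.392) = 52.777 cmH2O.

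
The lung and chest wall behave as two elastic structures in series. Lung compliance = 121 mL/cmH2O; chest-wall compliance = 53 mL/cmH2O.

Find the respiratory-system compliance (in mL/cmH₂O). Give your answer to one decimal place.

Lung and chest wall are elastances in series: 1/Crs = 1/CL + 1/Ccw.
1/Crs = 1/121 + 1/53 = 0.02713.
Crs = 36.86 mL/cmH2O.

36.9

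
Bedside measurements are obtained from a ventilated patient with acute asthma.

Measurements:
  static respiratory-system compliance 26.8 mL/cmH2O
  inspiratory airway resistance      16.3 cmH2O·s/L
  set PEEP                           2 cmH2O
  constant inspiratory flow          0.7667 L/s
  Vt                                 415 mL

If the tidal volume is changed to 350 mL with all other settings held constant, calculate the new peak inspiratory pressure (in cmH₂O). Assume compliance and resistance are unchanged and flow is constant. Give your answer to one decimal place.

PIP = Vt/C + R·V̇ + PEEP (constant-flow equation of motion).
Only the elastic term changes: ΔPIP = ΔVt / C = (350 − 415) / 26.8 = -2.425 cmH2O.
Original PIP = 415/26.8 + 16.3×0.7667 + 2 = 29.982 cmH2O; new PIP = 29.982 + (-2.425) = 27.557 cmH2O.

27.6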